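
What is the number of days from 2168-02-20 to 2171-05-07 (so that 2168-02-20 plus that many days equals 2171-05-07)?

1172

Feb 20, 2168 → Feb 20, 2169: 366 days (Feb 29, 2168 is in that span).
Feb 20, 2169 → Feb 20, 2170: 365 days.
Feb 20, 2170 → Feb 20, 2171: 365 days.
Feb 20, 2171 → Mar 20, 2171: 28 days (February has 28).
Mar 20, 2171 → Apr 20, 2171: 31 days (March has 31).
Apr 20, 2171 → May 7, 2171: 17 days.
Total: 1172 days.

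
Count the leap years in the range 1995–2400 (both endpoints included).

Multiples of 4 in [1995,2400]: 102.
Of those, multiples of 100: 5 (not leap unless ÷400).
Multiples of 400: 2.
Leap years = 102 − 5 + 2 = 99.

99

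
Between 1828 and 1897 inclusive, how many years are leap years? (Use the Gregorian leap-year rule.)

Multiples of 4 in [1828,1897]: 18.
Of those, multiples of 100: 0 (not leap unless ÷400).
Multiples of 400: 0.
Leap years = 18 − 0 + 0 = 18.

18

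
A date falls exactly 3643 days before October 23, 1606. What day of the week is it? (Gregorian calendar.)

Friday

First find the weekday of Oct 23, 1606. Doomsday rule: the anchor day for the 1600s is Tuesday. For year 06: 6÷12 = 0 r 6, and 6÷4 = 1, so 0+6+1 = 7.
Tuesday + 7 ≡ Tuesday — that's 1606's doomsday.
In October the doomsday date is Oct 10.
Oct 23 is 13 days after Oct 10; 13 mod 7 = 6, so Tuesday + 6 = Monday.
3643 mod 7 = 3, so 3643 days before a Monday is Monday − 3 = Friday.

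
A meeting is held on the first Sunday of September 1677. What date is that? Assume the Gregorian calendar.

September 5, 1677

September 1, 1677 is a Wednesday.
The first Sunday is therefore September 5 (4 days later).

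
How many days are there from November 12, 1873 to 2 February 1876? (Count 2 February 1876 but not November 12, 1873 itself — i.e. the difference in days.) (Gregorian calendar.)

812

Nov 12, 1873 → Nov 12, 1874: 365 days.
Nov 12, 1874 → Nov 12, 1875: 365 days.
Nov 12, 1875 → Dec 12, 1875: 30 days (November has 30).
Dec 12, 1875 → Jan 12, 1876: 31 days (December has 31).
Jan 12, 1876 → Feb 2, 1876: 21 days.
Total: 812 days.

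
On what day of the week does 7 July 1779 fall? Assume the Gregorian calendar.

Doomsday rule: the anchor day for the 1700s is Sunday. For year 79: 79÷12 = 6 r 7, and 7÷4 = 1, so 6+7+1 = 14.
Sunday + 14 ≡ Sunday — that's 1779's doomsday.
In July the doomsday date is Jul 11.
Jul 7 is 4 days before Jul 11; 4 mod 7 = 4, so Sunday − 4 = Wednesday.

Wednesday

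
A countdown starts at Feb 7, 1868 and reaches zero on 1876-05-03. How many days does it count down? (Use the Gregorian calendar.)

Feb 7, 1868 → Feb 7, 1869: 366 days (Feb 29, 1868 is in that span).
Feb 7, 1869 → Feb 7, 1870: 365 days.
Feb 7, 1870 → Feb 7, 1871: 365 days.
Feb 7, 1871 → Feb 7, 1872: 365 days.
Feb 7, 1872 → Feb 7, 1873: 366 days (Feb 29, 1872 is in that span).
Feb 7, 1873 → Feb 7, 1874: 365 days.
Feb 7, 1874 → Feb 7, 1875: 365 days.
Feb 7, 1875 → Feb 7, 1876: 365 days.
Feb 7, 1876 → Mar 7, 1876: 29 days (February has 29).
Mar 7, 1876 → Apr 7, 1876: 31 days (March has 31).
Apr 7, 1876 → May 3, 1876: 26 days.
Total: 3008 days.

3008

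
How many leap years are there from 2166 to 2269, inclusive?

Multiples of 4 in [2166,2269]: 26.
Of those, multiples of 100: 1 (not leap unless ÷400).
Multiples of 400: 0.
Leap years = 26 − 1 + 0 = 25.

25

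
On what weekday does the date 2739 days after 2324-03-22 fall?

Monday

Mar 22, 2324 is a Saturday.
2739 mod 7 = 2, so 2739 days after a Saturday is Saturday + 2 = Monday.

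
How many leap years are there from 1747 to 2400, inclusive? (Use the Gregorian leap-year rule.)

Multiples of 4 in [1747,2400]: 164.
Of those, multiples of 100: 7 (not leap unless ÷400).
Multiples of 400: 2.
Leap years = 164 − 7 + 2 = 159.

159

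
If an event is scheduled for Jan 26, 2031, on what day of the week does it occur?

Doomsday rule: the anchor day for the 2000s is Tuesday. For year 31: 31÷12 = 2 r 7, and 7÷4 = 1, so 2+7+1 = 10.
Tuesday + 10 ≡ Friday — that's 2031's doomsday.
In January the doomsday date is Jan 3 (2031 is not a leap year).
Jan 26 is 23 days after Jan 3; 23 mod 7 = 2, so Friday + 2 = Sunday.

Sunday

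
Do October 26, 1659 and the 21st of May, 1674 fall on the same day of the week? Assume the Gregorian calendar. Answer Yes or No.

From Oct 26, 1659 to May 21, 1674 is 5321 days.
5321 mod 7 = 1, so they are different weekdays.
(Oct 26, 1659 is a Sunday; May 21, 1674 is a Monday.)

No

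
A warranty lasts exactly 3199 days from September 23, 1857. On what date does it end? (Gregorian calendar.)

June 27, 1866

+365 (one year) → Sep 23, 1858 (2834 left).
+365 (one year) → Sep 23, 1859 (2469 left).
+366 (one year; includes Feb 29, 1860) → Sep 23, 1860 (2103 left).
+365 (one year) → Sep 23, 1861 (1738 left).
+365 (one year) → Sep 23, 1862 (1373 left).
+365 (one year) → Sep 23, 1863 (1008 left).
+366 (one year; includes Feb 29, 1864) → Sep 23, 1864 (642 left).
+365 (one year) → Sep 23, 1865 (277 left).
Sep has 30 days: +8 → Oct 1, 1865 (269 left).
Oct has 31 days: +31 → Nov 1, 1865 (238 left).
Nov has 30 days: +30 → Dec 1, 1865 (208 left).
Dec has 31 days: +31 → Jan 1, 1866 (177 left).
Jan has 31 days: +31 → Feb 1, 1866 (146 left).
Feb has 28 days: +28 → Mar 1, 1866 (118 left).
Mar has 31 days: +31 → Apr 1, 1866 (87 left).
Apr has 30 days: +30 → May 1, 1866 (57 left).
May has 31 days: +31 → Jun 1, 1866 (26 left).
+26 → Jun 27, 1866.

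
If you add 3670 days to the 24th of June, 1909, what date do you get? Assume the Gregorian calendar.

July 12, 1919

+365 (one year) → Jun 24, 1910 (3305 left).
+365 (one year) → Jun 24, 1911 (2940 left).
+366 (one year; includes Feb 29, 1912) → Jun 24, 1912 (2574 left).
+365 (one year) → Jun 24, 1913 (2209 left).
+365 (one year) → Jun 24, 1914 (1844 left).
+365 (one year) → Jun 24, 1915 (1479 left).
+366 (one year; includes Feb 29, 1916) → Jun 24, 1916 (1113 left).
+365 (one year) → Jun 24, 1917 (748 left).
+365 (one year) → Jun 24, 1918 (383 left).
Jun has 30 days: +7 → Jul 1, 1918 (376 left).
Jul has 31 days: +31 → Aug 1, 1918 (345 left).
Aug has 31 days: +31 → Sep 1, 1918 (314 left).
Sep has 30 days: +30 → Oct 1, 1918 (284 left).
Oct has 31 days: +31 → Nov 1, 1918 (253 left).
Nov has 30 days: +30 → Dec 1, 1918 (223 left).
Dec has 31 days: +31 → Jan 1, 1919 (192 left).
Jan has 31 days: +31 → Feb 1, 1919 (161 left).
Feb has 28 days: +28 → Mar 1, 1919 (133 left).
Mar has 31 days: +31 → Apr 1, 1919 (102 left).
Apr has 30 days: +30 → May 1, 1919 (72 left).
May has 31 days: +31 → Jun 1, 1919 (41 left).
Jun has 30 days: +30 → Jul 1, 1919 (11 left).
+11 → Jul 12, 1919.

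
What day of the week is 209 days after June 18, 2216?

Jun 18, 2216 is a Tuesday.
209 mod 7 = 6, so 209 days after a Tuesday is Tuesday + 6 = Monday.

Monday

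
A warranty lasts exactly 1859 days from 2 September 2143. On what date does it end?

+366 (one year; includes Feb 29, 2144) → Sep 2, 2144 (1493 left).
+365 (one year) → Sep 2, 2145 (1128 left).
+365 (one year) → Sep 2, 2146 (763 left).
+365 (one year) → Sep 2, 2147 (398 left).
Sep has 30 days: +29 → Oct 1, 2147 (369 left).
Oct has 31 days: +31 → Nov 1, 2147 (338 left).
Nov has 30 days: +30 → Dec 1, 2147 (308 left).
Dec has 31 days: +31 → Jan 1, 2148 (277 left).
Jan has 31 days: +31 → Feb 1, 2148 (246 left).
Feb has 29 days: +29 → Mar 1, 2148 (217 left).
Mar has 31 days: +31 → Apr 1, 2148 (186 left).
Apr has 30 days: +30 → May 1, 2148 (156 left).
May has 31 days: +31 → Jun 1, 2148 (125 left).
Jun has 30 days: +30 → Jul 1, 2148 (95 left).
Jul has 31 days: +31 → Aug 1, 2148 (64 left).
Aug has 31 days: +31 → Sep 1, 2148 (33 left).
Sep has 30 days: +30 → Oct 1, 2148 (3 left).
+3 → Oct 4, 2148.

October 4, 2148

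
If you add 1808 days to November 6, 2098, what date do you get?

October 20, 2103

+365 (one year) → Nov 6, 2099 (1443 left).
+365 (one year) → Nov 6, 2100 (1078 left).
+365 (one year) → Nov 6, 2101 (713 left).
+365 (one year) → Nov 6, 2102 (348 left).
Nov has 30 days: +25 → Dec 1, 2102 (323 left).
Dec has 31 days: +31 → Jan 1, 2103 (292 left).
Jan has 31 days: +31 → Feb 1, 2103 (261 left).
Feb has 28 days: +28 → Mar 1, 2103 (233 left).
Mar has 31 days: +31 → Apr 1, 2103 (202 left).
Apr has 30 days: +30 → May 1, 2103 (172 left).
May has 31 days: +31 → Jun 1, 2103 (141 left).
Jun has 30 days: +30 → Jul 1, 2103 (111 left).
Jul has 31 days: +31 → Aug 1, 2103 (80 left).
Aug has 31 days: +31 → Sep 1, 2103 (49 left).
Sep has 30 days: +30 → Oct 1, 2103 (19 left).
+19 → Oct 20, 2103.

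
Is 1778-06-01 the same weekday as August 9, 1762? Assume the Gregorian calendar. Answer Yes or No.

Yes

From Aug 9, 1762 to Jun 1, 1778 is 5775 days.
5775 mod 7 = 0, so they are the same weekday.
(Aug 9, 1762 is a Monday; Jun 1, 1778 is a Monday.)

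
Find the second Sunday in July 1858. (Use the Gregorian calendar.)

July 11, 1858

July 1, 1858 is a Thursday.
The first Sunday is therefore July 4 (3 days later).
The second Sunday is 4 + 1×7 = July 11.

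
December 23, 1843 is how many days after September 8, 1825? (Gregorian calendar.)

6680

Sep 8, 1825 → Sep 8, 1826: 365 days.
Sep 8, 1826 → Sep 8, 1827: 365 days.
Sep 8, 1827 → Sep 8, 1828: 366 days (Feb 29, 1828 is in that span).
Sep 8, 1828 → Sep 8, 1829: 365 days.
Sep 8, 1829 → Sep 8, 1830: 365 days.
Sep 8, 1830 → Sep 8, 1831: 365 days.
Sep 8, 1831 → Sep 8, 1832: 366 days (Feb 29, 1832 is in that span).
Sep 8, 1832 → Sep 8, 1833: 365 days.
Sep 8, 1833 → Sep 8, 1834: 365 days.
Sep 8, 1834 → Sep 8, 1835: 365 days.
Sep 8, 1835 → Sep 8, 1836: 366 days (Feb 29, 1836 is in that span).
Sep 8, 1836 → Sep 8, 1837: 365 days.
Sep 8, 1837 → Sep 8, 1838: 365 days.
Sep 8, 1838 → Sep 8, 1839: 365 days.
Sep 8, 1839 → Sep 8, 1840: 366 days (Feb 29, 1840 is in that span).
Sep 8, 1840 → Sep 8, 1841: 365 days.
Sep 8, 1841 → Sep 8, 1842: 365 days.
Sep 8, 1842 → Sep 8, 1843: 365 days.
Sep 8, 1843 → Oct 8, 1843: 30 days (September has 30).
Oct 8, 1843 → Nov 8, 1843: 31 days (October has 31).
Nov 8, 1843 → Dec 8, 1843: 30 days (November has 30).
Dec 8, 1843 → Dec 23, 1843: 15 days.
Total: 6680 days.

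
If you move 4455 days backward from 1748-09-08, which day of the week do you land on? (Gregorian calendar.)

First find the weekday of Sep 8, 1748. Doomsday rule: the anchor day for the 1700s is Sunday. For year 48: 48÷12 = 4 r 0, and 0÷4 = 0, so 4+0+0 = 4.
Sunday + 4 ≡ Thursday — that's 1748's doomsday.
In September the doomsday date is Sep 5.
Sep 8 is 3 days after Sep 5; 3 mod 7 = 3, so Thursday + 3 = Sunday.
4455 mod 7 = 3, so 4455 days before a Sunday is Sunday − 3 = Thursday.

Thursday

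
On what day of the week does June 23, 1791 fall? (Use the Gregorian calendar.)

Thursday

Doomsday rule: the anchor day for the 1700s is Sunday. For year 91: 91÷12 = 7 r 7, and 7÷4 = 1, so 7+7+1 = 15.
Sunday + 15 ≡ Monday — that's 1791's doomsday.
In June the doomsday date is Jun 6.
Jun 23 is 17 days after Jun 6; 17 mod 7 = 3, so Monday + 3 = Thursday.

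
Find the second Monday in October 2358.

October 1, 2358 is a Wednesday.
The first Monday is therefore October 6 (5 days later).
The second Monday is 6 + 1×7 = October 13.

October 13, 2358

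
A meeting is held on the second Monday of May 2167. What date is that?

May 1, 2167 is a Friday.
The first Monday is therefore May 4 (3 days later).
The second Monday is 4 + 1×7 = May 11.

May 11, 2167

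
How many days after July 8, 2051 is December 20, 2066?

5644

Jul 8, 2051 → Jul 8, 2052: 366 days (Feb 29, 2052 is in that span).
Jul 8, 2052 → Jul 8, 2053: 365 days.
Jul 8, 2053 → Jul 8, 2054: 365 days.
Jul 8, 2054 → Jul 8, 2055: 365 days.
Jul 8, 2055 → Jul 8, 2056: 366 days (Feb 29, 2056 is in that span).
Jul 8, 2056 → Jul 8, 2057: 365 days.
Jul 8, 2057 → Jul 8, 2058: 365 days.
Jul 8, 2058 → Jul 8, 2059: 365 days.
Jul 8, 2059 → Jul 8, 2060: 366 days (Feb 29, 2060 is in that span).
Jul 8, 2060 → Jul 8, 2061: 365 days.
Jul 8, 2061 → Jul 8, 2062: 365 days.
Jul 8, 2062 → Jul 8, 2063: 365 days.
Jul 8, 2063 → Jul 8, 2064: 366 days (Feb 29, 2064 is in that span).
Jul 8, 2064 → Jul 8, 2065: 365 days.
Jul 8, 2065 → Jul 8, 2066: 365 days.
Jul 8, 2066 → Aug 8, 2066: 31 days (July has 31).
Aug 8, 2066 → Sep 8, 2066: 31 days (August has 31).
Sep 8, 2066 → Oct 8, 2066: 30 days (September has 30).
Oct 8, 2066 → Nov 8, 2066: 31 days (October has 31).
Nov 8, 2066 → Dec 8, 2066: 30 days (November has 30).
Dec 8, 2066 → Dec 20, 2066: 12 days.
Total: 5644 days.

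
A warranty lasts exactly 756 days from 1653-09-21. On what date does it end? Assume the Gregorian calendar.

October 17, 1655

+365 (one year) → Sep 21, 1654 (391 left).
Sep has 30 days: +10 → Oct 1, 1654 (381 left).
Oct has 31 days: +31 → Nov 1, 1654 (350 left).
Nov has 30 days: +30 → Dec 1, 1654 (320 left).
Dec has 31 days: +31 → Jan 1, 1655 (289 left).
Jan has 31 days: +31 → Feb 1, 1655 (258 left).
Feb has 28 days: +28 → Mar 1, 1655 (230 left).
Mar has 31 days: +31 → Apr 1, 1655 (199 left).
Apr has 30 days: +30 → May 1, 1655 (169 left).
May has 31 days: +31 → Jun 1, 1655 (138 left).
Jun has 30 days: +30 → Jul 1, 1655 (108 left).
Jul has 31 days: +31 → Aug 1, 1655 (77 left).
Aug has 31 days: +31 → Sep 1, 1655 (46 left).
Sep has 30 days: +30 → Oct 1, 1655 (16 left).
+16 → Oct 17, 1655.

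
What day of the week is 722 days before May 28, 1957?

Monday

First find the weekday of May 28, 1957. Doomsday rule: the anchor day for the 1900s is Wednesday. For year 57: 57÷12 = 4 r 9, and 9÷4 = 2, so 4+9+2 = 15.
Wednesday + 15 ≡ Thursday — that's 1957's doomsday.
In May the doomsday date is May 9.
May 28 is 19 days after May 9; 19 mod 7 = 5, so Thursday + 5 = Tuesday.
722 mod 7 = 1, so 722 days before a Tuesday is Tuesday − 1 = Monday.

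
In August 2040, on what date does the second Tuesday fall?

August 1, 2040 is a Wednesday.
The first Tuesday is therefore August 7 (6 days later).
The second Tuesday is 7 + 1×7 = August 14.

August 14, 2040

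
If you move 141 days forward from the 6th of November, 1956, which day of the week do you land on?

Nov 6, 1956 is a Tuesday.
141 mod 7 = 1, so 141 days after a Tuesday is Tuesday + 1 = Wednesday.

Wednesday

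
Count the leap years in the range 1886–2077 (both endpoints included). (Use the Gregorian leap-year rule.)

Multiples of 4 in [1886,2077]: 48.
Of those, multiples of 100: 2 (not leap unless ÷400).
Multiples of 400: 1.
Leap years = 48 − 2 + 1 = 47.

47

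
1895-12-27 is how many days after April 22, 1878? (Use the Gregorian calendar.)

6458

Apr 22, 1878 → Apr 22, 1879: 365 days.
Apr 22, 1879 → Apr 22, 1880: 366 days (Feb 29, 1880 is in that span).
Apr 22, 1880 → Apr 22, 1881: 365 days.
Apr 22, 1881 → Apr 22, 1882: 365 days.
Apr 22, 1882 → Apr 22, 1883: 365 days.
Apr 22, 1883 → Apr 22, 1884: 366 days (Feb 29, 1884 is in that span).
Apr 22, 1884 → Apr 22, 1885: 365 days.
Apr 22, 1885 → Apr 22, 1886: 365 days.
Apr 22, 1886 → Apr 22, 1887: 365 days.
Apr 22, 1887 → Apr 22, 1888: 366 days (Feb 29, 1888 is in that span).
Apr 22, 1888 → Apr 22, 1889: 365 days.
Apr 22, 1889 → Apr 22, 1890: 365 days.
Apr 22, 1890 → Apr 22, 1891: 365 days.
Apr 22, 1891 → Apr 22, 1892: 366 days (Feb 29, 1892 is in that span).
Apr 22, 1892 → Apr 22, 1893: 365 days.
Apr 22, 1893 → Apr 22, 1894: 365 days.
Apr 22, 1894 → Apr 22, 1895: 365 days.
Apr 22, 1895 → May 22, 1895: 30 days (April has 30).
May 22, 1895 → Jun 22, 1895: 31 days (May has 31).
Jun 22, 1895 → Jul 22, 1895: 30 days (June has 30).
Jul 22, 1895 → Aug 22, 1895: 31 days (July has 31).
Aug 22, 1895 → Sep 22, 1895: 31 days (August has 31).
Sep 22, 1895 → Oct 22, 1895: 30 days (September has 30).
Oct 22, 1895 → Nov 22, 1895: 31 days (October has 31).
Nov 22, 1895 → Dec 22, 1895: 30 days (November has 30).
Dec 22, 1895 → Dec 27, 1895: 5 days.
Total: 6458 days.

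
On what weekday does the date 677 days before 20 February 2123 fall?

Monday

First find the weekday of Feb 20, 2123. Doomsday rule: the anchor day for the 2100s is Sunday. For year 23: 23÷12 = 1 r 11, and 11÷4 = 2, so 1+11+2 = 14.
Sunday + 14 ≡ Sunday — that's 2123's doomsday.
In February the doomsday date is Feb 28 (2123 is not a leap year).
Feb 20 is 8 days before Feb 28; 8 mod 7 = 1, so Sunday − 1 = Saturday.
677 mod 7 = 5, so 677 days before a Saturday is Saturday − 5 = Monday.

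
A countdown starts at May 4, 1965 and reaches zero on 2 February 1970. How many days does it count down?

May 4, 1965 → May 4, 1966: 365 days.
May 4, 1966 → May 4, 1967: 365 days.
May 4, 1967 → May 4, 1968: 366 days (Feb 29, 1968 is in that span).
May 4, 1968 → May 4, 1969: 365 days.
May 4, 1969 → Jun 4, 1969: 31 days (May has 31).
Jun 4, 1969 → Jul 4, 1969: 30 days (June has 30).
Jul 4, 1969 → Aug 4, 1969: 31 days (July has 31).
Aug 4, 1969 → Sep 4, 1969: 31 days (August has 31).
Sep 4, 1969 → Oct 4, 1969: 30 days (September has 30).
Oct 4, 1969 → Nov 4, 1969: 31 days (October has 31).
Nov 4, 1969 → Dec 4, 1969: 30 days (November has 30).
Dec 4, 1969 → Jan 4, 1970: 31 days (December has 31).
Jan 4, 1970 → Feb 2, 1970: 29 days.
Total: 1735 days.

1735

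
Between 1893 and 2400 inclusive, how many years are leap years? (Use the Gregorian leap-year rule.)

Multiples of 4 in [1893,2400]: 127.
Of those, multiples of 100: 6 (not leap unless ÷400).
Multiples of 400: 2.
Leap years = 127 − 6 + 2 = 123.

123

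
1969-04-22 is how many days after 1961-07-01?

Jul 1, 1961 → Jul 1, 1962: 365 days.
Jul 1, 1962 → Jul 1, 1963: 365 days.
Jul 1, 1963 → Jul 1, 1964: 366 days (Feb 29, 1964 is in that span).
Jul 1, 1964 → Jul 1, 1965: 365 days.
Jul 1, 1965 → Jul 1, 1966: 365 days.
Jul 1, 1966 → Jul 1, 1967: 365 days.
Jul 1, 1967 → Jul 1, 1968: 366 days (Feb 29, 1968 is in that span).
Jul 1, 1968 → Aug 1, 1968: 31 days (July has 31).
Aug 1, 1968 → Sep 1, 1968: 31 days (August has 31).
Sep 1, 1968 → Oct 1, 1968: 30 days (September has 30).
Oct 1, 1968 → Nov 1, 1968: 31 days (October has 31).
Nov 1, 1968 → Dec 1, 1968: 30 days (November has 30).
Dec 1, 1968 → Jan 1, 1969: 31 days (December has 31).
Jan 1, 1969 → Feb 1, 1969: 31 days (January has 31).
Feb 1, 1969 → Mar 1, 1969: 28 days (February has 28).
Mar 1, 1969 → Apr 1, 1969: 31 days (March has 31).
Apr 1, 1969 → Apr 22, 1969: 21 days.
Total: 2852 days.

2852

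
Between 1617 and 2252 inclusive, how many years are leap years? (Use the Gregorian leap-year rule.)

Multiples of 4 in [1617,2252]: 159.
Of those, multiples of 100: 6 (not leap unless ÷400).
Multiples of 400: 1.
Leap years = 159 − 6 + 1 = 154.

154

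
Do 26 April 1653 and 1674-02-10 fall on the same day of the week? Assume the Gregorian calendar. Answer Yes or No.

From Apr 26, 1653 to Feb 10, 1674 is 7595 days.
7595 mod 7 = 0, so they are the same weekday.
(Apr 26, 1653 is a Saturday; Feb 10, 1674 is a Saturday.)

Yes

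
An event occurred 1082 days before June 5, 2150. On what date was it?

−365 (one year) → Jun 5, 2149 (717 left).
−365 (one year) → Jun 5, 2148 (352 left).
−5 → May 31, 2148 (end of May, 31 days; 347 left).
−31 → Apr 30, 2148 (end of Apr, 30 days; 316 left).
−30 → Mar 31, 2148 (end of Mar, 31 days; 286 left).
−31 → Feb 29, 2148 (end of Feb, 29 days; 255 left).
−29 → Jan 31, 2148 (end of Jan, 31 days; 226 left).
−31 → Dec 31, 2147 (end of Dec, 31 days; 195 left).
−31 → Nov 30, 2147 (end of Nov, 30 days; 164 left).
−30 → Oct 31, 2147 (end of Oct, 31 days; 134 left).
−31 → Sep 30, 2147 (end of Sep, 30 days; 103 left).
−30 → Aug 31, 2147 (end of Aug, 31 days; 73 left).
−31 → Jul 31, 2147 (end of Jul, 31 days; 42 left).
−31 → Jun 30, 2147 (end of Jun, 30 days; 11 left).
−11 → Jun 19, 2147.

June 19, 2147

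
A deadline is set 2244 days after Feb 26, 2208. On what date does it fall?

+366 (one year; includes Feb 29, 2208) → Feb 26, 2209 (1878 left).
+365 (one year) → Feb 26, 2210 (1513 left).
+365 (one year) → Feb 26, 2211 (1148 left).
+365 (one year) → Feb 26, 2212 (783 left).
+366 (one year; includes Feb 29, 2212) → Feb 26, 2213 (417 left).
+365 (one year) → Feb 26, 2214 (52 left).
Feb has 28 days: +3 → Mar 1, 2214 (49 left).
Mar has 31 days: +31 → Apr 1, 2214 (18 left).
+18 → Apr 19, 2214.

April 19, 2214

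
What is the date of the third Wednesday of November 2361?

November 1, 2361 is a Wednesday.
The first Wednesday is therefore November 1 (same day).
The third Wednesday is 1 + 2×7 = November 15.

November 15, 2361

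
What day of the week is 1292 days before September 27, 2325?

Wednesday

First find the weekday of Sep 27, 2325. Doomsday rule: the anchor day for the 2300s is Wednesday. For year 25: 25÷12 = 2 r 1, and 1÷4 = 0, so 2+1+0 = 3.
Wednesday + 3 ≡ Saturday — that's 2325's doomsday.
In September the doomsday date is Sep 5.
Sep 27 is 22 days after Sep 5; 22 mod 7 = 1, so Saturday + 1 = Sunday.
1292 mod 7 = 4, so 1292 days before a Sunday is Sunday − 4 = Wednesday.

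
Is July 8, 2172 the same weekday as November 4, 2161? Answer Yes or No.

Yes

From Nov 4, 2161 to Jul 8, 2172 is 3899 days.
3899 mod 7 = 0, so they are the same weekday.
(Nov 4, 2161 is a Wednesday; Jul 8, 2172 is a Wednesday.)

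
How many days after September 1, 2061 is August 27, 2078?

Sep 1, 2061 → Sep 1, 2062: 365 days.
Sep 1, 2062 → Sep 1, 2063: 365 days.
Sep 1, 2063 → Sep 1, 2064: 366 days (Feb 29, 2064 is in that span).
Sep 1, 2064 → Sep 1, 2065: 365 days.
Sep 1, 2065 → Sep 1, 2066: 365 days.
Sep 1, 2066 → Sep 1, 2067: 365 days.
Sep 1, 2067 → Sep 1, 2068: 366 days (Feb 29, 2068 is in that span).
Sep 1, 2068 → Sep 1, 2069: 365 days.
Sep 1, 2069 → Sep 1, 2070: 365 days.
Sep 1, 2070 → Sep 1, 2071: 365 days.
Sep 1, 2071 → Sep 1, 2072: 366 days (Feb 29, 2072 is in that span).
Sep 1, 2072 → Sep 1, 2073: 365 days.
Sep 1, 2073 → Sep 1, 2074: 365 days.
Sep 1, 2074 → Sep 1, 2075: 365 days.
Sep 1, 2075 → Sep 1, 2076: 366 days (Feb 29, 2076 is in that span).
Sep 1, 2076 → Sep 1, 2077: 365 days.
Sep 1, 2077 → Oct 1, 2077: 30 days (September has 30).
Oct 1, 2077 → Nov 1, 2077: 31 days (October has 31).
Nov 1, 2077 → Dec 1, 2077: 30 days (November has 30).
Dec 1, 2077 → Jan 1, 2078: 31 days (December has 31).
Jan 1, 2078 → Feb 1, 2078: 31 days (January has 31).
Feb 1, 2078 → Mar 1, 2078: 28 days (February has 28).
Mar 1, 2078 → Apr 1, 2078: 31 days (March has 31).
Apr 1, 2078 → May 1, 2078: 30 days (April has 30).
May 1, 2078 → Jun 1, 2078: 31 days (May has 31).
Jun 1, 2078 → Jul 1, 2078: 30 days (June has 30).
Jul 1, 2078 → Aug 1, 2078: 31 days (July has 31).
Aug 1, 2078 → Aug 27, 2078: 26 days.
Total: 6204 days.

6204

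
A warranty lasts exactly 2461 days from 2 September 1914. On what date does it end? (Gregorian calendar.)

+365 (one year) → Sep 2, 1915 (2096 left).
+366 (one year; includes Feb 29, 1916) → Sep 2, 1916 (1730 left).
+365 (one year) → Sep 2, 1917 (1365 left).
+365 (one year) → Sep 2, 1918 (1000 left).
+365 (one year) → Sep 2, 1919 (635 left).
+366 (one year; includes Feb 29, 1920) → Sep 2, 1920 (269 left).
Sep has 30 days: +29 → Oct 1, 1920 (240 left).
Oct has 31 days: +31 → Nov 1, 1920 (209 left).
Nov has 30 days: +30 → Dec 1, 1920 (179 left).
Dec has 31 days: +31 → Jan 1, 1921 (148 left).
Jan has 31 days: +31 → Feb 1, 1921 (117 left).
Feb has 28 days: +28 → Mar 1, 1921 (89 left).
Mar has 31 days: +31 → Apr 1, 1921 (58 left).
Apr has 30 days: +30 → May 1, 1921 (28 left).
+28 → May 29, 1921.

May 29, 1921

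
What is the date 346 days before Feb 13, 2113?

March 4, 2112

−13 → Jan 31, 2113 (end of Jan, 31 days; 333 left).
−31 → Dec 31, 2112 (end of Dec, 31 days; 302 left).
−31 → Nov 30, 2112 (end of Nov, 30 days; 271 left).
−30 → Oct 31, 2112 (end of Oct, 31 days; 241 left).
−31 → Sep 30, 2112 (end of Sep, 30 days; 210 left).
−30 → Aug 31, 2112 (end of Aug, 31 days; 180 left).
−31 → Jul 31, 2112 (end of Jul, 31 days; 149 left).
−31 → Jun 30, 2112 (end of Jun, 30 days; 118 left).
−30 → May 31, 2112 (end of May, 31 days; 88 left).
−31 → Apr 30, 2112 (end of Apr, 30 days; 57 left).
−30 → Mar 31, 2112 (end of Mar, 31 days; 27 left).
−27 → Mar 4, 2112.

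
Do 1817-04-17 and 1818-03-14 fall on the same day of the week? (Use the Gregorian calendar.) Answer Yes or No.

No

From Apr 17, 1817 to Mar 14, 1818 is 331 days.
331 mod 7 = 2, so they are different weekdays.
(Apr 17, 1817 is a Thursday; Mar 14, 1818 is a Saturday.)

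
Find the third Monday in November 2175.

November 20, 2175

November 1, 2175 is a Wednesday.
The first Monday is therefore November 6 (5 days later).
The third Monday is 6 + 2×7 = November 20.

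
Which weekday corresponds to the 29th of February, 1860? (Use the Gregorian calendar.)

Doomsday rule: the anchor day for the 1800s is Friday. For year 60: 60÷12 = 5 r 0, and 0÷4 = 0, so 5+0+0 = 5.
Friday + 5 ≡ Wednesday — that's 1860's doomsday.
In February the doomsday date is Feb 29 (1860 is a leap year (divisible by 4)).
Feb 29 is the doomsday itself: Wednesday.

Wednesday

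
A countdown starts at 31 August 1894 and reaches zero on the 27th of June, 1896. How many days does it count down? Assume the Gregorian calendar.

666

Aug 31, 1894 → Aug 31, 1895: 365 days.
Aug 31, 1895 → Sep 30, 1895: 30 days (August has 31).
Sep 30, 1895 → Oct 30, 1895: 30 days (September has 30).
Oct 30, 1895 → Nov 30, 1895: 31 days (October has 31).
Nov 30, 1895 → Dec 30, 1895: 30 days (November has 30).
Dec 30, 1895 → Jan 30, 1896: 31 days (December has 31).
Jan 30, 1896 → Feb 29, 1896: 30 days (January has 31).
Feb 29, 1896 → Mar 29, 1896: 29 days (February has 29).
Mar 29, 1896 → Apr 29, 1896: 31 days (March has 31).
Apr 29, 1896 → May 29, 1896: 30 days (April has 30).
May 29, 1896 → Jun 27, 1896: 29 days.
Total: 666 days.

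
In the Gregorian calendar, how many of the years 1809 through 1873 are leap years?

Multiples of 4 in [1809,1873]: 16.
Of those, multiples of 100: 0 (not leap unless ÷400).
Multiples of 400: 0.
Leap years = 16 − 0 + 0 = 16.

16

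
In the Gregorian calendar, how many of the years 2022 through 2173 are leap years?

37

Multiples of 4 in [2022,2173]: 38.
Of those, multiples of 100: 1 (not leap unless ÷400).
Multiples of 400: 0.
Leap years = 38 − 1 + 0 = 37.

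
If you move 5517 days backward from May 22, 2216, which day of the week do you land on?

Tuesday

First find the weekday of May 22, 2216. Doomsday rule: the anchor day for the 2200s is Friday. For year 16: 16÷12 = 1 r 4, and 4÷4 = 1, so 1+4+1 = 6.
Friday + 6 ≡ Thursday — that's 2216's doomsday.
In May the doomsday date is May 9.
May 22 is 13 days after May 9; 13 mod 7 = 6, so Thursday + 6 = Wednesday.
5517 mod 7 = 1, so 5517 days before a Wednesday is Wednesday − 1 = Tuesday.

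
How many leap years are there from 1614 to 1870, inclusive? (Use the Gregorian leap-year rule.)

Multiples of 4 in [1614,1870]: 64.
Of those, multiples of 100: 2 (not leap unless ÷400).
Multiples of 400: 0.
Leap years = 64 − 2 + 0 = 62.

62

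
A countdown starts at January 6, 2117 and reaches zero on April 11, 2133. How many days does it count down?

5939

Jan 6, 2117 → Jan 6, 2118: 365 days.
Jan 6, 2118 → Jan 6, 2119: 365 days.
Jan 6, 2119 → Jan 6, 2120: 365 days.
Jan 6, 2120 → Jan 6, 2121: 366 days (Feb 29, 2120 is in that span).
Jan 6, 2121 → Jan 6, 2122: 365 days.
Jan 6, 2122 → Jan 6, 2123: 365 days.
Jan 6, 2123 → Jan 6, 2124: 365 days.
Jan 6, 2124 → Jan 6, 2125: 366 days (Feb 29, 2124 is in that span).
Jan 6, 2125 → Jan 6, 2126: 365 days.
Jan 6, 2126 → Jan 6, 2127: 365 days.
Jan 6, 2127 → Jan 6, 2128: 365 days.
Jan 6, 2128 → Jan 6, 2129: 366 days (Feb 29, 2128 is in that span).
Jan 6, 2129 → Jan 6, 2130: 365 days.
Jan 6, 2130 → Jan 6, 2131: 365 days.
Jan 6, 2131 → Jan 6, 2132: 365 days.
Jan 6, 2132 → Jan 6, 2133: 366 days (Feb 29, 2132 is in that span).
Jan 6, 2133 → Feb 6, 2133: 31 days (January has 31).
Feb 6, 2133 → Mar 6, 2133: 28 days (February has 28).
Mar 6, 2133 → Apr 6, 2133: 31 days (March has 31).
Apr 6, 2133 → Apr 11, 2133: 5 days.
Total: 5939 days.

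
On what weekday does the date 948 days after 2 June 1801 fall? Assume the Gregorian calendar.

Jun 2, 1801 is a Tuesday.
948 mod 7 = 3, so 948 days after a Tuesday is Tuesday + 3 = Friday.

Friday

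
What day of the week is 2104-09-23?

Tuesday

Doomsday rule: the anchor day for the 2100s is Sunday. For year 04: 4÷12 = 0 r 4, and 4÷4 = 1, so 0+4+1 = 5.
Sunday + 5 ≡ Friday — that's 2104's doomsday.
In September the doomsday date is Sep 5.
Sep 23 is 18 days after Sep 5; 18 mod 7 = 4, so Friday + 4 = Tuesday.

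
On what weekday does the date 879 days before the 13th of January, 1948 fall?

Friday

First find the weekday of Jan 13, 1948. Doomsday rule: the anchor day for the 1900s is Wednesday. For year 48: 48÷12 = 4 r 0, and 0÷4 = 0, so 4+0+0 = 4.
Wednesday + 4 ≡ Sunday — that's 1948's doomsday.
In January the doomsday date is Jan 4 (1948 is a leap year (divisible by 4)).
Jan 13 is 9 days after Jan 4; 9 mod 7 = 2, so Sunday + 2 = Tuesday.
879 mod 7 = 4, so 879 days before a Tuesday is Tuesday − 4 = Friday.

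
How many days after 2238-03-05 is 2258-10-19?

7533

Mar 5, 2238 → Mar 5, 2239: 365 days.
Mar 5, 2239 → Mar 5, 2240: 366 days (Feb 29, 2240 is in that span).
Mar 5, 2240 → Mar 5, 2241: 365 days.
Mar 5, 2241 → Mar 5, 2242: 365 days.
Mar 5, 2242 → Mar 5, 2243: 365 days.
Mar 5, 2243 → Mar 5, 2244: 366 days (Feb 29, 2244 is in that span).
Mar 5, 2244 → Mar 5, 2245: 365 days.
Mar 5, 2245 → Mar 5, 2246: 365 days.
Mar 5, 2246 → Mar 5, 2247: 365 days.
Mar 5, 2247 → Mar 5, 2248: 366 days (Feb 29, 2248 is in that span).
Mar 5, 2248 → Mar 5, 2249: 365 days.
Mar 5, 2249 → Mar 5, 2250: 365 days.
Mar 5, 2250 → Mar 5, 2251: 365 days.
Mar 5, 2251 → Mar 5, 2252: 366 days (Feb 29, 2252 is in that span).
Mar 5, 2252 → Mar 5, 2253: 365 days.
Mar 5, 2253 → Mar 5, 2254: 365 days.
Mar 5, 2254 → Mar 5, 2255: 365 days.
Mar 5, 2255 → Mar 5, 2256: 366 days (Feb 29, 2256 is in that span).
Mar 5, 2256 → Mar 5, 2257: 365 days.
Mar 5, 2257 → Mar 5, 2258: 365 days.
Mar 5, 2258 → Apr 5, 2258: 31 days (March has 31).
Apr 5, 2258 → May 5, 2258: 30 days (April has 30).
May 5, 2258 → Jun 5, 2258: 31 days (May has 31).
Jun 5, 2258 → Jul 5, 2258: 30 days (June has 30).
Jul 5, 2258 → Aug 5, 2258: 31 days (July has 31).
Aug 5, 2258 → Sep 5, 2258: 31 days (August has 31).
Sep 5, 2258 → Oct 5, 2258: 30 days (September has 30).
Oct 5, 2258 → Oct 19, 2258: 14 days.
Total: 7533 days.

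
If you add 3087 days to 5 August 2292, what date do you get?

+365 (one year) → Aug 5, 2293 (2722 left).
+365 (one year) → Aug 5, 2294 (2357 left).
+365 (one year) → Aug 5, 2295 (1992 left).
+366 (one year; includes Feb 29, 2296) → Aug 5, 2296 (1626 left).
+365 (one year) → Aug 5, 2297 (1261 left).
+365 (one year) → Aug 5, 2298 (896 left).
+365 (one year) → Aug 5, 2299 (531 left).
+365 (one year) → Aug 5, 2300 (166 left).
Aug has 31 days: +27 → Sep 1, 2300 (139 left).
Sep has 30 days: +30 → Oct 1, 2300 (109 left).
Oct has 31 days: +31 → Nov 1, 2300 (78 left).
Nov has 30 days: +30 → Dec 1, 2300 (48 left).
Dec has 31 days: +31 → Jan 1, 2301 (17 left).
+17 → Jan 18, 2301.

January 18, 2301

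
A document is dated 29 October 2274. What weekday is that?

Doomsday rule: the anchor day for the 2200s is Friday. For year 74: 74÷12 = 6 r 2, and 2÷4 = 0, so 6+2+0 = 8.
Friday + 8 ≡ Saturday — that's 2274's doomsday.
In October the doomsday date is Oct 10.
Oct 29 is 19 days after Oct 10; 19 mod 7 = 5, so Saturday + 5 = Thursday.

Thursday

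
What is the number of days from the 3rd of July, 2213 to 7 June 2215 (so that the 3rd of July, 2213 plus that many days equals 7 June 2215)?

704

Jul 3, 2213 → Jul 3, 2214: 365 days.
Jul 3, 2214 → Aug 3, 2214: 31 days (July has 31).
Aug 3, 2214 → Sep 3, 2214: 31 days (August has 31).
Sep 3, 2214 → Oct 3, 2214: 30 days (September has 30).
Oct 3, 2214 → Nov 3, 2214: 31 days (October has 31).
Nov 3, 2214 → Dec 3, 2214: 30 days (November has 30).
Dec 3, 2214 → Jan 3, 2215: 31 days (December has 31).
Jan 3, 2215 → Feb 3, 2215: 31 days (January has 31).
Feb 3, 2215 → Mar 3, 2215: 28 days (February has 28).
Mar 3, 2215 → Apr 3, 2215: 31 days (March has 31).
Apr 3, 2215 → May 3, 2215: 30 days (April has 30).
May 3, 2215 → Jun 3, 2215: 31 days (May has 31).
Jun 3, 2215 → Jun 7, 2215: 4 days.
Total: 704 days.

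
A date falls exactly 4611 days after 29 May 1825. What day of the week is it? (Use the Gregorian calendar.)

First find the weekday of May 29, 1825. Doomsday rule: the anchor day for the 1800s is Friday. For year 25: 25÷12 = 2 r 1, and 1÷4 = 0, so 2+1+0 = 3.
Friday + 3 ≡ Monday — that's 1825's doomsday.
In May the doomsday date is May 9.
May 29 is 20 days after May 9; 20 mod 7 = 6, so Monday + 6 = Sunday.
4611 mod 7 = 5, so 4611 days after a Sunday is Sunday + 5 = Friday.

Friday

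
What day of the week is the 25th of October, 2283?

Doomsday rule: the anchor day for the 2200s is Friday. For year 83: 83÷12 = 6 r 11, and 11÷4 = 2, so 6+11+2 = 19.
Friday + 19 ≡ Wednesday — that's 2283's doomsday.
In October the doomsday date is Oct 10.
Oct 25 is 15 days after Oct 10; 15 mod 7 = 1, so Wednesday + 1 = Thursday.

Thursday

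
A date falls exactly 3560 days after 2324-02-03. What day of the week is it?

Thursday

First find the weekday of Feb 3, 2324. Doomsday rule: the anchor day for the 2300s is Wednesday. For year 24: 24÷12 = 2 r 0, and 0÷4 = 0, so 2+0+0 = 2.
Wednesday + 2 ≡ Friday — that's 2324's doomsday.
In February the doomsday date is Feb 29 (2324 is a leap year (divisible by 4)).
Feb 3 is 26 days before Feb 29; 26 mod 7 = 5, so Friday − 5 = Sunday.
3560 mod 7 = 4, so 3560 days after a Sunday is Sunday + 4 = Thursday.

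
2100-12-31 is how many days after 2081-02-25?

7248

Feb 25, 2081 → Feb 25, 2082: 365 days.
Feb 25, 2082 → Feb 25, 2083: 365 days.
Feb 25, 2083 → Feb 25, 2084: 365 days.
Feb 25, 2084 → Feb 25, 2085: 366 days (Feb 29, 2084 is in that span).
Feb 25, 2085 → Feb 25, 2086: 365 days.
Feb 25, 2086 → Feb 25, 2087: 365 days.
Feb 25, 2087 → Feb 25, 2088: 365 days.
Feb 25, 2088 → Feb 25, 2089: 366 days (Feb 29, 2088 is in that span).
Feb 25, 2089 → Feb 25, 2090: 365 days.
Feb 25, 2090 → Feb 25, 2091: 365 days.
Feb 25, 2091 → Feb 25, 2092: 365 days.
Feb 25, 2092 → Feb 25, 2093: 366 days (Feb 29, 2092 is in that span).
Feb 25, 2093 → Feb 25, 2094: 365 days.
Feb 25, 2094 → Feb 25, 2095: 365 days.
Feb 25, 2095 → Feb 25, 2096: 365 days.
Feb 25, 2096 → Feb 25, 2097: 366 days (Feb 29, 2096 is in that span).
Feb 25, 2097 → Feb 25, 2098: 365 days.
Feb 25, 2098 → Feb 25, 2099: 365 days.
Feb 25, 2099 → Feb 25, 2100: 365 days.
Feb 25, 2100 → Mar 25, 2100: 28 days (February has 28).
Mar 25, 2100 → Apr 25, 2100: 31 days (March has 31).
Apr 25, 2100 → May 25, 2100: 30 days (April has 30).
May 25, 2100 → Jun 25, 2100: 31 days (May has 31).
Jun 25, 2100 → Jul 25, 2100: 30 days (June has 30).
Jul 25, 2100 → Aug 25, 2100: 31 days (July has 31).
Aug 25, 2100 → Sep 25, 2100: 31 days (August has 31).
Sep 25, 2100 → Oct 25, 2100: 30 days (September has 30).
Oct 25, 2100 → Nov 25, 2100: 31 days (October has 31).
Nov 25, 2100 → Dec 25, 2100: 30 days (November has 30).
Dec 25, 2100 → Dec 31, 2100: 6 days.
Total: 7248 days.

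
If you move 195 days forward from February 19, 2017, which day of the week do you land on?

Saturday

First find the weekday of Feb 19, 2017. Doomsday rule: the anchor day for the 2000s is Tuesday. For year 17: 17÷12 = 1 r 5, and 5÷4 = 1, so 1+5+1 = 7.
Tuesday + 7 ≡ Tuesday — that's 2017's doomsday.
In February the doomsday date is Feb 28 (2017 is not a leap year).
Feb 19 is 9 days before Feb 28; 9 mod 7 = 2, so Tuesday − 2 = Sunday.
195 mod 7 = 6, so 195 days after a Sunday is Sunday + 6 = Saturday.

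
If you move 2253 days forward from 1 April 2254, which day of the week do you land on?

Friday

First find the weekday of Apr 1, 2254. Doomsday rule: the anchor day for the 2200s is Friday. For year 54: 54÷12 = 4 r 6, and 6÷4 = 1, so 4+6+1 = 11.
Friday + 11 ≡ Tuesday — that's 2254's doomsday.
In April the doomsday date is Apr 4.
Apr 1 is 3 days before Apr 4; 3 mod 7 = 3, so Tuesday − 3 = Saturday.
2253 mod 7 = 6, so 2253 days after a Saturday is Saturday + 6 = Friday.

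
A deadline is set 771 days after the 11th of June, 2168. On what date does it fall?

+365 (one year) → Jun 11, 2169 (406 left).
+365 (one year) → Jun 11, 2170 (41 left).
Jun has 30 days: +20 → Jul 1, 2170 (21 left).
+21 → Jul 22, 2170.

July 22, 2170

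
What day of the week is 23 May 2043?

January 1, 2043 is a Thursday.
Jan 1, 2043 → Feb 1, 2043: 31 days (January has 31).
Feb 1, 2043 → Mar 1, 2043: 28 days (February has 28).
Mar 1, 2043 → Apr 1, 2043: 31 days (March has 31).
Apr 1, 2043 → May 1, 2043: 30 days (April has 30).
May 1, 2043 → May 23, 2043: 22 days.
Total: 142 days.
142 mod 7 = 2, so Thursday + 2 = Saturday.

Saturday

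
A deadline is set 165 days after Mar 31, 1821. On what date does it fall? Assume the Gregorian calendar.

September 12, 1821

Mar has 31 days: +1 → Apr 1, 1821 (164 left).
Apr has 30 days: +30 → May 1, 1821 (134 left).
May has 31 days: +31 → Jun 1, 1821 (103 left).
Jun has 30 days: +30 → Jul 1, 1821 (73 left).
Jul has 31 days: +31 → Aug 1, 1821 (42 left).
Aug has 31 days: +31 → Sep 1, 1821 (11 left).
+11 → Sep 12, 1821.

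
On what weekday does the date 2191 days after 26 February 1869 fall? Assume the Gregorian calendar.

Friday

First find the weekday of Feb 26, 1869. Doomsday rule: the anchor day for the 1800s is Friday. For year 69: 69÷12 = 5 r 9, and 9÷4 = 2, so 5+9+2 = 16.
Friday + 16 ≡ Sunday — that's 1869's doomsday.
In February the doomsday date is Feb 28 (1869 is not a leap year).
Feb 26 is 2 days before Feb 28; 2 mod 7 = 2, so Sunday − 2 = Friday.
2191 mod 7 = 0, so 2191 days after a Friday is Friday + 0 = Friday.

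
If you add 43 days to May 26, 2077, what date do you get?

July 8, 2077

May has 31 days: +6 → Jun 1, 2077 (37 left).
Jun has 30 days: +30 → Jul 1, 2077 (7 left).
+7 → Jul 8, 2077.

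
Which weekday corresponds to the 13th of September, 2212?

Sunday

January 1, 2212 is a Wednesday.
Jan 1, 2212 → Feb 1, 2212: 31 days (January has 31).
Feb 1, 2212 → Mar 1, 2212: 29 days (February has 29).
Mar 1, 2212 → Apr 1, 2212: 31 days (March has 31).
Apr 1, 2212 → May 1, 2212: 30 days (April has 30).
May 1, 2212 → Jun 1, 2212: 31 days (May has 31).
Jun 1, 2212 → Jul 1, 2212: 30 days (June has 30).
Jul 1, 2212 → Aug 1, 2212: 31 days (July has 31).
Aug 1, 2212 → Sep 1, 2212: 31 days (August has 31).
Sep 1, 2212 → Sep 13, 2212: 12 days.
Total: 256 days.
256 mod 7 = 4, so Wednesday + 4 = Sunday.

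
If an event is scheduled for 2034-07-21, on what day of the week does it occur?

Friday

Doomsday rule: the anchor day for the 2000s is Tuesday. For year 34: 34÷12 = 2 r 10, and 10÷4 = 2, so 2+10+2 = 14.
Tuesday + 14 ≡ Tuesday — that's 2034's doomsday.
In July the doomsday date is Jul 11.
Jul 21 is 10 days after Jul 11; 10 mod 7 = 3, so Tuesday + 3 = Friday.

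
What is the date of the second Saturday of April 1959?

April 1, 1959 is a Wednesday.
The first Saturday is therefore April 4 (3 days later).
The second Saturday is 4 + 1×7 = April 11.

April 11, 1959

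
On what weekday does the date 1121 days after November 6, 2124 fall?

Tuesday

Nov 6, 2124 is a Monday.
1121 mod 7 = 1, so 1121 days after a Monday is Monday + 1 = Tuesday.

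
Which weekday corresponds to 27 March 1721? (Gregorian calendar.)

Thursday

Doomsday rule: the anchor day for the 1700s is Sunday. For year 21: 21÷12 = 1 r 9, and 9÷4 = 2, so 1+9+2 = 12.
Sunday + 12 ≡ Friday — that's 1721's doomsday.
In March the doomsday date is Mar 14.
Mar 27 is 13 days after Mar 14; 13 mod 7 = 6, so Friday + 6 = Thursday.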